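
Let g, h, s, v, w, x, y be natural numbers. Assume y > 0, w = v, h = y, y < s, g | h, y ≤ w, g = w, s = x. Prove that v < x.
h = y and g | h, thus g | y. g = w, so w | y. y > 0, so w ≤ y. y ≤ w, so y = w. Because w = v, y = v. s = x and y < s, therefore y < x. From y = v, v < x.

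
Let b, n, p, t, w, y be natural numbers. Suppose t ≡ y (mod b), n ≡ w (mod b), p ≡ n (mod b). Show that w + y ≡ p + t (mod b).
Since p ≡ n (mod b) and n ≡ w (mod b), p ≡ w (mod b). Because t ≡ y (mod b), by adding congruences, p + t ≡ w + y (mod b). Then w + y ≡ p + t (mod b).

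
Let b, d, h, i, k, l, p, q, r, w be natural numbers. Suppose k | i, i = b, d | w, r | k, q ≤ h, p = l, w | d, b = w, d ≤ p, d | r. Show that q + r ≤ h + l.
From w | d and d | w, w = d. Since b = w, b = d. i = b and k | i, hence k | b. Since r | k, r | b. b = d, so r | d. Since d | r, d = r. p = l and d ≤ p, hence d ≤ l. d = r, so r ≤ l. q ≤ h, so q + r ≤ h + l.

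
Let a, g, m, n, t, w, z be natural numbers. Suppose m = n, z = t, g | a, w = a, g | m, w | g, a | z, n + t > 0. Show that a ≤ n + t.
Because w = a and w | g, a | g. Since g | a, g = a. m = n and g | m, so g | n. Since g = a, a | n. z = t and a | z, thus a | t. a | n, so a | n + t. From n + t > 0, a ≤ n + t.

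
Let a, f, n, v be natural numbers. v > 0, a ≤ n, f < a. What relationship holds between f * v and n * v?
f * v < n * v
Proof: f < a and a ≤ n, therefore f < n. v > 0, so f * v < n * v.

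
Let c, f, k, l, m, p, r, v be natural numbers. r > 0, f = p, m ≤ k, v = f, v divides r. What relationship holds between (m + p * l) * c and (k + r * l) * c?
(m + p * l) * c ≤ (k + r * l) * c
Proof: v = f and f = p, thus v = p. From v divides r and r > 0, v ≤ r. Because v = p, p ≤ r. By multiplying by a non-negative, p * l ≤ r * l. Since m ≤ k, m + p * l ≤ k + r * l. By multiplying by a non-negative, (m + p * l) * c ≤ (k + r * l) * c.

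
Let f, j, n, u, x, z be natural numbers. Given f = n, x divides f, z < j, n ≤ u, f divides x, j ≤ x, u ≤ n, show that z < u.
x divides f and f divides x, hence x = f. From f = n, x = n. Since n ≤ u and u ≤ n, n = u. x = n, so x = u. z < j and j ≤ x, hence z < x. Since x = u, z < u.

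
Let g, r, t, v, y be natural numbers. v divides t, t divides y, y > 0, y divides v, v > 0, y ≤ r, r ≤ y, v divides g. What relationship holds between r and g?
r divides g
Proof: From v divides t and t divides y, v divides y. Since y > 0, v ≤ y. y divides v and v > 0, hence y ≤ v. Because v ≤ y, v = y. Since y ≤ r and r ≤ y, y = r. v = y, so v = r. v divides g, so r divides g.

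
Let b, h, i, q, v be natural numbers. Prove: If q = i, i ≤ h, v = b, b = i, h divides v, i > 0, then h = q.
Because v = b and b = i, v = i. Since h divides v, h divides i. Since i > 0, h ≤ i. Because i ≤ h, i = h. Because q = i, q = h. Then h = q.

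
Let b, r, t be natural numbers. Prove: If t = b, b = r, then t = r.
t = b and b = r. By transitivity, t = r.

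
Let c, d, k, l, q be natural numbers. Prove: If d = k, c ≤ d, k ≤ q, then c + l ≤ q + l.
Since d = k and c ≤ d, c ≤ k. Since k ≤ q, c ≤ q. Then c + l ≤ q + l.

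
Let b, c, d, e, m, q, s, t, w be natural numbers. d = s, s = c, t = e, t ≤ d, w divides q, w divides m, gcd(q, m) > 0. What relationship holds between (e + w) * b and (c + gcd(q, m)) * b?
(e + w) * b ≤ (c + gcd(q, m)) * b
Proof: From d = s and s = c, d = c. t = e and t ≤ d, so e ≤ d. d = c, so e ≤ c. w divides q and w divides m, hence w divides gcd(q, m). gcd(q, m) > 0, so w ≤ gcd(q, m). Since e ≤ c, e + w ≤ c + gcd(q, m). By multiplying by a non-negative, (e + w) * b ≤ (c + gcd(q, m)) * b.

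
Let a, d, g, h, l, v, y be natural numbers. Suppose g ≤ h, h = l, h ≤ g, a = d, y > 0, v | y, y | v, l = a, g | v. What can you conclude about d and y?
d ≤ y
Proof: g ≤ h and h ≤ g, thus g = h. h = l, so g = l. Since l = a, g = a. v | y and y | v, so v = y. From g | v, g | y. From g = a, a | y. y > 0, so a ≤ y. Because a = d, d ≤ y.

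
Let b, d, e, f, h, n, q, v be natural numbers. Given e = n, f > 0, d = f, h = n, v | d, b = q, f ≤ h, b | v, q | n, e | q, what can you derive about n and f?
n = f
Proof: e = n and e | q, hence n | q. Since q | n, q = n. b | v and v | d, therefore b | d. d = f, so b | f. b = q, so q | f. Since f > 0, q ≤ f. q = n, so n ≤ f. Since h = n and f ≤ h, f ≤ n. Since n ≤ f, n = f.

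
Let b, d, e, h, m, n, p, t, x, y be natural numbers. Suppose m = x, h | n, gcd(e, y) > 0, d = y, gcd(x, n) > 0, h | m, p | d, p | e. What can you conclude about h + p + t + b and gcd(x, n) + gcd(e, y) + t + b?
h + p + t + b ≤ gcd(x, n) + gcd(e, y) + t + b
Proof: Since m = x and h | m, h | x. Since h | n, h | gcd(x, n). gcd(x, n) > 0, so h ≤ gcd(x, n). Because d = y and p | d, p | y. Since p | e, p | gcd(e, y). gcd(e, y) > 0, so p ≤ gcd(e, y). Then p + t ≤ gcd(e, y) + t. Then p + t + b ≤ gcd(e, y) + t + b. Because h ≤ gcd(x, n), h + p + t + b ≤ gcd(x, n) + gcd(e, y) + t + b.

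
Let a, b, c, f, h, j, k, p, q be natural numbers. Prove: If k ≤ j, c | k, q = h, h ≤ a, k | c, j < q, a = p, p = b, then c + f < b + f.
a = p and p = b, thus a = b. Because k | c and c | k, k = c. Since k ≤ j, c ≤ j. From q = h and j < q, j < h. h ≤ a, so j < a. Since c ≤ j, c < a. a = b, so c < b. Then c + f < b + f.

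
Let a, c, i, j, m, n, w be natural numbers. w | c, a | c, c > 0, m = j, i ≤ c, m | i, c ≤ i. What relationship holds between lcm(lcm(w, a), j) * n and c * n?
lcm(lcm(w, a), j) * n ≤ c * n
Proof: w | c and a | c, hence lcm(w, a) | c. From i ≤ c and c ≤ i, i = c. m = j and m | i, therefore j | i. Since i = c, j | c. lcm(w, a) | c, so lcm(lcm(w, a), j) | c. Since c > 0, lcm(lcm(w, a), j) ≤ c. Then lcm(lcm(w, a), j) * n ≤ c * n.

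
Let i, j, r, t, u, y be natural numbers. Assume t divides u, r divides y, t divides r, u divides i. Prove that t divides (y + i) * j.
t divides r and r divides y, so t divides y. t divides u and u divides i, hence t divides i. t divides y, so t divides y + i. Then t divides (y + i) * j.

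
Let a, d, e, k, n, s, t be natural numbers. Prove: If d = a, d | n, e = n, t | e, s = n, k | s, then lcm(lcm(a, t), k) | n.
d = a and d | n, therefore a | n. e = n and t | e, therefore t | n. a | n, so lcm(a, t) | n. From s = n and k | s, k | n. lcm(a, t) | n, so lcm(lcm(a, t), k) | n.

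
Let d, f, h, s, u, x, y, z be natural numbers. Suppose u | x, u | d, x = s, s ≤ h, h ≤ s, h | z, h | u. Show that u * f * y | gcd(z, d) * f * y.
s ≤ h and h ≤ s, hence s = h. x = s and u | x, therefore u | s. Since s = h, u | h. Since h | u, h = u. Since h | z, u | z. Since u | d, u | gcd(z, d). Then u * f | gcd(z, d) * f. Then u * f * y | gcd(z, d) * f * y.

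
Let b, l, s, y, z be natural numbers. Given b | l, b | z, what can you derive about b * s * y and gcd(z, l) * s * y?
b * s * y | gcd(z, l) * s * y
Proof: b | z and b | l, hence b | gcd(z, l). Then b * s | gcd(z, l) * s. Then b * s * y | gcd(z, l) * s * y.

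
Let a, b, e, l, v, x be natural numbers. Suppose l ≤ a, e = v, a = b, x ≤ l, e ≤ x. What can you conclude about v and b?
v ≤ b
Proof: Because e = v and e ≤ x, v ≤ x. Since x ≤ l and l ≤ a, x ≤ a. a = b, so x ≤ b. Since v ≤ x, v ≤ b.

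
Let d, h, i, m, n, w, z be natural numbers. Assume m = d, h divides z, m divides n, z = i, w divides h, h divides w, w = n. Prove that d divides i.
Because m = d and m divides n, d divides n. From h divides w and w divides h, h = w. w = n, so h = n. Since h divides z, n divides z. z = i, so n divides i. d divides n, so d divides i.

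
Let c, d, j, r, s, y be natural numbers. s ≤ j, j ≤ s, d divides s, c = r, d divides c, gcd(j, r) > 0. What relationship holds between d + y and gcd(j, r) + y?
d + y ≤ gcd(j, r) + y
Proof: Because s ≤ j and j ≤ s, s = j. Since d divides s, d divides j. Since c = r and d divides c, d divides r. d divides j, so d divides gcd(j, r). gcd(j, r) > 0, so d ≤ gcd(j, r). Then d + y ≤ gcd(j, r) + y.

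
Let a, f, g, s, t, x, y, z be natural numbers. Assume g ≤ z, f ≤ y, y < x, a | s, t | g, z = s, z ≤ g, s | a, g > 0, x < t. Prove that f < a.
From y < x and x < t, y < t. Since f ≤ y, f < t. g ≤ z and z ≤ g, so g = z. Since z = s, g = s. s | a and a | s, hence s = a. g = s, so g = a. t | g and g > 0, therefore t ≤ g. g = a, so t ≤ a. Since f < t, f < a.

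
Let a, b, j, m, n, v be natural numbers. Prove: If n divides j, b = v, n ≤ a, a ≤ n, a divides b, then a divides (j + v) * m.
n ≤ a and a ≤ n, so n = a. Because n divides j, a divides j. From b = v and a divides b, a divides v. a divides j, so a divides j + v. Then a divides (j + v) * m.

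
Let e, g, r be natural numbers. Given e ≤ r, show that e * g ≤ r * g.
e ≤ r. By multiplying by a non-negative, e * g ≤ r * g.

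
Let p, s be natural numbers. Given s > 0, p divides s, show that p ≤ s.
Since p divides s and s > 0, by divisors are at most what they divide, p ≤ s.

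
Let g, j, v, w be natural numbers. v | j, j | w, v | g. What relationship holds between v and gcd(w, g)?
v | gcd(w, g)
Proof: v | j and j | w, so v | w. Since v | g, v | gcd(w, g).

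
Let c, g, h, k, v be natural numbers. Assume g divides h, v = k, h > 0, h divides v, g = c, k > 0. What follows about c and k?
c ≤ k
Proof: g = c and g divides h, therefore c divides h. Since h > 0, c ≤ h. Since v = k and h divides v, h divides k. Since k > 0, h ≤ k. Because c ≤ h, c ≤ k.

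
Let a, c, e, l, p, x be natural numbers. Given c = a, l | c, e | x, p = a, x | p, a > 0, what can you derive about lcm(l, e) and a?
lcm(l, e) ≤ a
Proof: From c = a and l | c, l | a. p = a and x | p, hence x | a. e | x, so e | a. Since l | a, lcm(l, e) | a. Since a > 0, lcm(l, e) ≤ a.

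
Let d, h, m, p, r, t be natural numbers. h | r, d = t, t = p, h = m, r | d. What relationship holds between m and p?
m | p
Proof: h | r and r | d, hence h | d. d = t, so h | t. t = p, so h | p. Since h = m, m | p.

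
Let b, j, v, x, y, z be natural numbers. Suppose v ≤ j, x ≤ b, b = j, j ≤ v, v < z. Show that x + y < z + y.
From b = j and x ≤ b, x ≤ j. v ≤ j and j ≤ v, so v = j. v < z, so j < z. x ≤ j, so x < z. Then x + y < z + y.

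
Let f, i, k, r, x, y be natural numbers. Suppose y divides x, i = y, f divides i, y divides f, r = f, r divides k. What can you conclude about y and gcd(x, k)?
y divides gcd(x, k)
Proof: From i = y and f divides i, f divides y. y divides f, so f = y. Because r = f and r divides k, f divides k. f = y, so y divides k. y divides x, so y divides gcd(x, k).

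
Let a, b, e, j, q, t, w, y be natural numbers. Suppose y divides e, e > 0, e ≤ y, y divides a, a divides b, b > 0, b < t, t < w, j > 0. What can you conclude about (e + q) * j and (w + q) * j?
(e + q) * j < (w + q) * j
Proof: y divides e and e > 0, hence y ≤ e. e ≤ y, so y = e. y divides a and a divides b, hence y divides b. Since b > 0, y ≤ b. Since b < t and t < w, b < w. y ≤ b, so y < w. y = e, so e < w. Then e + q < w + q. Combining with j > 0, by multiplying by a positive, (e + q) * j < (w + q) * j.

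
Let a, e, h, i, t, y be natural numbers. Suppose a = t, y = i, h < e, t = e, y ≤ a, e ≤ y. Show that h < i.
a = t and y ≤ a, hence y ≤ t. Since t = e, y ≤ e. Since e ≤ y, e = y. Since y = i, e = i. Since h < e, h < i.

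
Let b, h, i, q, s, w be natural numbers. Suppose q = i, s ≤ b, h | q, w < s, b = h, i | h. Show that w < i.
From q = i and h | q, h | i. i | h, so h = i. Since b = h, b = i. w < s and s ≤ b, thus w < b. b = i, so w < i.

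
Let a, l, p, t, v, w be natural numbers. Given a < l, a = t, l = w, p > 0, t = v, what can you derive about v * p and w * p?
v * p < w * p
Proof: Since a = t and t = v, a = v. l = w and a < l, hence a < w. Since a = v, v < w. Since p > 0, v * p < w * p.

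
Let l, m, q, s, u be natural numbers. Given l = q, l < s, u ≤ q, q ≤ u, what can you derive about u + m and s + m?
u + m < s + m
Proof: From q ≤ u and u ≤ q, q = u. Because l = q and l < s, q < s. q = u, so u < s. Then u + m < s + m.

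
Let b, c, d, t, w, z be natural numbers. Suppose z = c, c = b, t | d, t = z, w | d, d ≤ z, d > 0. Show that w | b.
Because t | d and d > 0, t ≤ d. t = z, so z ≤ d. d ≤ z, so d = z. Since z = c, d = c. From c = b, d = b. w | d, so w | b.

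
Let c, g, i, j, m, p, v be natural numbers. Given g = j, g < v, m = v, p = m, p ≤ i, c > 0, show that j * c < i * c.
Because g = j and g < v, j < v. From p = m and p ≤ i, m ≤ i. m = v, so v ≤ i. j < v, so j < i. Because c > 0, by multiplying by a positive, j * c < i * c.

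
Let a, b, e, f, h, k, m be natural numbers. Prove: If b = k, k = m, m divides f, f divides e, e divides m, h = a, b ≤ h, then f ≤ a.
b = k and k = m, therefore b = m. Since f divides e and e divides m, f divides m. m divides f, so m = f. Since b = m, b = f. h = a and b ≤ h, therefore b ≤ a. Since b = f, f ≤ a.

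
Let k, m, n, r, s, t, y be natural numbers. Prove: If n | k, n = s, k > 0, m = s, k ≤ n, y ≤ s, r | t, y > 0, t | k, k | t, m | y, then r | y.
t | k and k | t, hence t = k. Since n | k and k > 0, n ≤ k. From k ≤ n, k = n. t = k, so t = n. Since n = s, t = s. m | y and y > 0, hence m ≤ y. From m = s, s ≤ y. Since y ≤ s, s = y. t = s, so t = y. Since r | t, r | y.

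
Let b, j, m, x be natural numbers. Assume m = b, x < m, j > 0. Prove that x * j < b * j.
m = b and x < m, therefore x < b. Combining with j > 0, by multiplying by a positive, x * j < b * j.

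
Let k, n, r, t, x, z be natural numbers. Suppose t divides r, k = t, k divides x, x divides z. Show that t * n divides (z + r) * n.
Since k divides x and x divides z, k divides z. Since k = t, t divides z. Since t divides r, t divides z + r. Then t * n divides (z + r) * n.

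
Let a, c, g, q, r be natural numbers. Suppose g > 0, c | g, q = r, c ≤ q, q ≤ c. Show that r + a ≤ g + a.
c ≤ q and q ≤ c, so c = q. c | g and g > 0, therefore c ≤ g. Since c = q, q ≤ g. From q = r, r ≤ g. Then r + a ≤ g + a.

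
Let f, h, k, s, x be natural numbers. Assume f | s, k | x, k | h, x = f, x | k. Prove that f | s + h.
k | x and x | k, so k = x. Since x = f, k = f. Since k | h, f | h. Since f | s, f | s + h.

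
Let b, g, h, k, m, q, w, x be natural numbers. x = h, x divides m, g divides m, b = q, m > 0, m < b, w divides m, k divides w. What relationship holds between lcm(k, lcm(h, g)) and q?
lcm(k, lcm(h, g)) < q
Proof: k divides w and w divides m, therefore k divides m. Since x = h and x divides m, h divides m. g divides m, so lcm(h, g) divides m. Since k divides m, lcm(k, lcm(h, g)) divides m. Since m > 0, lcm(k, lcm(h, g)) ≤ m. From b = q and m < b, m < q. From lcm(k, lcm(h, g)) ≤ m, lcm(k, lcm(h, g)) < q.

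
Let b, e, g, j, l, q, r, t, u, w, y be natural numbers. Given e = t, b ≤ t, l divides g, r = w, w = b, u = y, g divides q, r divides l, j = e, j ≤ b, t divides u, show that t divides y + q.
u = y and t divides u, therefore t divides y. Since j = e and e = t, j = t. Since j ≤ b, t ≤ b. Since b ≤ t, b = t. From r divides l and l divides g, r divides g. Since r = w, w divides g. Since g divides q, w divides q. w = b, so b divides q. Because b = t, t divides q. Since t divides y, t divides y + q.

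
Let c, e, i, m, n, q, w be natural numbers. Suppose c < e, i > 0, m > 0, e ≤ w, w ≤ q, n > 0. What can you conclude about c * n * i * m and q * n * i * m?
c * n * i * m < q * n * i * m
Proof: From e ≤ w and w ≤ q, e ≤ q. Since c < e, c < q. Since n > 0, c * n < q * n. i > 0, so c * n * i < q * n * i. From m > 0, c * n * i * m < q * n * i * m.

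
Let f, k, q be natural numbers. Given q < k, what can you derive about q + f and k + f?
q + f < k + f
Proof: q < k. By adding to both sides, q + f < k + f.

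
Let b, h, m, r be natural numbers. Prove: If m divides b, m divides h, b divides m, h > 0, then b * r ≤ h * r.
m divides b and b divides m, therefore m = b. m divides h, so b divides h. h > 0, so b ≤ h. By multiplying by a non-negative, b * r ≤ h * r.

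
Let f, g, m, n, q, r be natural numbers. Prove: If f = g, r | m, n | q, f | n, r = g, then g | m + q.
Since r = g and r | m, g | m. f | n and n | q, therefore f | q. f = g, so g | q. g | m, so g | m + q.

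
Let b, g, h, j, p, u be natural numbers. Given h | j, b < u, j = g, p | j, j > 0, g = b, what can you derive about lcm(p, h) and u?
lcm(p, h) < u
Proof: Because j = g and g = b, j = b. Since p | j and h | j, lcm(p, h) | j. Since j > 0, lcm(p, h) ≤ j. j = b, so lcm(p, h) ≤ b. b < u, so lcm(p, h) < u.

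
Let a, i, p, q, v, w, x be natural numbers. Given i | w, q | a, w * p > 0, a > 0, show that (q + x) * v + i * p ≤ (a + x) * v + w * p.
From q | a and a > 0, q ≤ a. Then q + x ≤ a + x. Then (q + x) * v ≤ (a + x) * v. i | w, so i * p | w * p. Since w * p > 0, i * p ≤ w * p. (q + x) * v ≤ (a + x) * v, so (q + x) * v + i * p ≤ (a + x) * v + w * p.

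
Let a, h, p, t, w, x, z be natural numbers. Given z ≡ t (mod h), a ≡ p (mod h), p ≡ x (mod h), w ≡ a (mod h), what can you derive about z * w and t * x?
z * w ≡ t * x (mod h)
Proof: From w ≡ a (mod h) and a ≡ p (mod h), w ≡ p (mod h). Since p ≡ x (mod h), w ≡ x (mod h). Since z ≡ t (mod h), z * w ≡ t * x (mod h).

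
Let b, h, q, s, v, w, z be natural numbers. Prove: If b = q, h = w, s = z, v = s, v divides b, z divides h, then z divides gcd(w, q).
h = w and z divides h, so z divides w. Since b = q and v divides b, v divides q. v = s, so s divides q. Because s = z, z divides q. z divides w, so z divides gcd(w, q).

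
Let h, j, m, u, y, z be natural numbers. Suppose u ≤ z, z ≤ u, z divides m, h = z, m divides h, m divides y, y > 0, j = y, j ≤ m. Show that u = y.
u ≤ z and z ≤ u, thus u = z. h = z and m divides h, hence m divides z. Since z divides m, z = m. From u = z, u = m. m divides y and y > 0, so m ≤ y. j = y and j ≤ m, hence y ≤ m. Since m ≤ y, m = y. Since u = m, u = y.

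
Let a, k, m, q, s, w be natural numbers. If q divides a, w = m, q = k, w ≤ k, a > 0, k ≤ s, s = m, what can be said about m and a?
m ≤ a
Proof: From s = m and k ≤ s, k ≤ m. w = m and w ≤ k, thus m ≤ k. Since k ≤ m, k = m. Since q = k and q divides a, k divides a. a > 0, so k ≤ a. Since k = m, m ≤ a.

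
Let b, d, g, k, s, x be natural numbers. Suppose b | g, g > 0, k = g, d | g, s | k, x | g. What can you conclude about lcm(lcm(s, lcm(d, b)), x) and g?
lcm(lcm(s, lcm(d, b)), x) ≤ g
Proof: Because k = g and s | k, s | g. d | g and b | g, thus lcm(d, b) | g. From s | g, lcm(s, lcm(d, b)) | g. Because x | g, lcm(lcm(s, lcm(d, b)), x) | g. Because g > 0, lcm(lcm(s, lcm(d, b)), x) ≤ g.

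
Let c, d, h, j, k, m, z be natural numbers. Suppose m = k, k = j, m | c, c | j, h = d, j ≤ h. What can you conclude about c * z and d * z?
c * z ≤ d * z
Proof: Because m = k and k = j, m = j. m | c, so j | c. c | j, so j = c. h = d and j ≤ h, thus j ≤ d. j = c, so c ≤ d. Then c * z ≤ d * z.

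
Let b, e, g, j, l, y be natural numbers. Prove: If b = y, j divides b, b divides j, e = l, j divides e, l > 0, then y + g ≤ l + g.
j divides b and b divides j, so j = b. e = l and j divides e, therefore j divides l. Since j = b, b divides l. Since b = y, y divides l. Since l > 0, y ≤ l. Then y + g ≤ l + g.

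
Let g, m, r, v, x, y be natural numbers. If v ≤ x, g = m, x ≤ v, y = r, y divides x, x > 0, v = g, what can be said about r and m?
r ≤ m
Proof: x ≤ v and v ≤ x, hence x = v. Since v = g, x = g. From g = m, x = m. y = r and y divides x, thus r divides x. x > 0, so r ≤ x. Since x = m, r ≤ m.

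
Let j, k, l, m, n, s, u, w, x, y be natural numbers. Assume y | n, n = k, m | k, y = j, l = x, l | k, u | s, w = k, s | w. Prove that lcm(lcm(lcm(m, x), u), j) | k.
l = x and l | k, so x | k. m | k, so lcm(m, x) | k. u | s and s | w, thus u | w. w = k, so u | k. From lcm(m, x) | k, lcm(lcm(m, x), u) | k. Since n = k and y | n, y | k. y = j, so j | k. lcm(lcm(m, x), u) | k, so lcm(lcm(lcm(m, x), u), j) | k.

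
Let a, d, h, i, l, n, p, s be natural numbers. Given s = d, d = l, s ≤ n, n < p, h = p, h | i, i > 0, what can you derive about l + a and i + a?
l + a < i + a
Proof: Since s = d and d = l, s = l. Since s ≤ n and n < p, s < p. h = p and h | i, so p | i. Since i > 0, p ≤ i. Since s < p, s < i. Since s = l, l < i. Then l + a < i + a.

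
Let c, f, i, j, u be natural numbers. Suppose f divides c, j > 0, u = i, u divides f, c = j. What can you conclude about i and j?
i ≤ j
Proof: u divides f and f divides c, therefore u divides c. c = j, so u divides j. j > 0, so u ≤ j. Because u = i, i ≤ j.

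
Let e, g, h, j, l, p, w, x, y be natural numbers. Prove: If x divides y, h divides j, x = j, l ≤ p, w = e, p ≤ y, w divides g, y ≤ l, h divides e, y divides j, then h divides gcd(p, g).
x = j and x divides y, thus j divides y. y divides j, so j = y. Since y ≤ l and l ≤ p, y ≤ p. Since p ≤ y, y = p. j = y, so j = p. h divides j, so h divides p. w = e and w divides g, therefore e divides g. h divides e, so h divides g. Since h divides p, h divides gcd(p, g).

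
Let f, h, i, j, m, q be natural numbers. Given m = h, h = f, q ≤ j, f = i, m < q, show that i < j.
Since h = f and f = i, h = i. m = h and m < q, hence h < q. Since q ≤ j, h < j. h = i, so i < j.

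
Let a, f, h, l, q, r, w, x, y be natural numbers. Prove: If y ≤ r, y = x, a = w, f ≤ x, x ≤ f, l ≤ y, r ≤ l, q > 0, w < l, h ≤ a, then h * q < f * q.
y ≤ r and r ≤ l, therefore y ≤ l. l ≤ y, so l = y. x ≤ f and f ≤ x, so x = f. y = x, so y = f. l = y, so l = f. Since a = w and h ≤ a, h ≤ w. w < l, so h < l. l = f, so h < f. Combined with q > 0, by multiplying by a positive, h * q < f * q.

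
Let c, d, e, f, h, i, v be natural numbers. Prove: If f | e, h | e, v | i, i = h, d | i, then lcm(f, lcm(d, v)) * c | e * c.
d | i and v | i, thus lcm(d, v) | i. i = h, so lcm(d, v) | h. h | e, so lcm(d, v) | e. Since f | e, lcm(f, lcm(d, v)) | e. Then lcm(f, lcm(d, v)) * c | e * c.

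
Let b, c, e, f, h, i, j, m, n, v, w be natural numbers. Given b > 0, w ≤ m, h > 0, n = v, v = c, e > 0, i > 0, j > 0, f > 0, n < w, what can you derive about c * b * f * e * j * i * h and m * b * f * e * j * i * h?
c * b * f * e * j * i * h < m * b * f * e * j * i * h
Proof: n = v and v = c, therefore n = c. Since n < w and w ≤ m, n < m. n = c, so c < m. Combined with b > 0, by multiplying by a positive, c * b < m * b. Combining with f > 0, by multiplying by a positive, c * b * f < m * b * f. From e > 0, by multiplying by a positive, c * b * f * e < m * b * f * e. Since j > 0, by multiplying by a positive, c * b * f * e * j < m * b * f * e * j. Using i > 0 and multiplying by a positive, c * b * f * e * j * i < m * b * f * e * j * i. Combining with h > 0, by multiplying by a positive, c * b * f * e * j * i * h < m * b * f * e * j * i * h.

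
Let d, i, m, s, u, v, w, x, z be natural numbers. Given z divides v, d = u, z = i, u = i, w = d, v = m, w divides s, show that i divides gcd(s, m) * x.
w = d and d = u, so w = u. u = i, so w = i. Since w divides s, i divides s. v = m and z divides v, hence z divides m. Since z = i, i divides m. i divides s, so i divides gcd(s, m). Then i divides gcd(s, m) * x.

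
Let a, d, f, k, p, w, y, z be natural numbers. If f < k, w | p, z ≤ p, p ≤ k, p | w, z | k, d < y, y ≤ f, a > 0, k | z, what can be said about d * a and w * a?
d * a < w * a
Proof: z | k and k | z, thus z = k. Since z ≤ p, k ≤ p. p ≤ k, so k = p. p | w and w | p, so p = w. Since k = p, k = w. d < y and y ≤ f, so d < f. f < k, so d < k. Since k = w, d < w. a > 0, so d * a < w * a.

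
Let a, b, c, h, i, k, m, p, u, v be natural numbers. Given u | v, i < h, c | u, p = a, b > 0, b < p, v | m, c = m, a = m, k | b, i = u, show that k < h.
Since p = a and a = m, p = m. From k | b and b > 0, k ≤ b. Since b < p, k < p. Since p = m, k < m. Since u | v and v | m, u | m. c = m and c | u, hence m | u. Since u | m, u = m. From i = u and i < h, u < h. u = m, so m < h. Since k < m, k < h.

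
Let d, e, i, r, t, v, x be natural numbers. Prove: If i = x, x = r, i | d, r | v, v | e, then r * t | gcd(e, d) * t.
r | v and v | e, therefore r | e. Since i = x and x = r, i = r. Since i | d, r | d. Since r | e, r | gcd(e, d). Then r * t | gcd(e, d) * t.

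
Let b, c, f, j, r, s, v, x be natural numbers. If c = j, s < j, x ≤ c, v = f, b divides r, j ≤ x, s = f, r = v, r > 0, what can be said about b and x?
b < x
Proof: Since r = v and v = f, r = f. From b divides r and r > 0, b ≤ r. Since r = f, b ≤ f. Because c = j and x ≤ c, x ≤ j. j ≤ x, so j = x. Since s < j, s < x. Since s = f, f < x. b ≤ f, so b < x.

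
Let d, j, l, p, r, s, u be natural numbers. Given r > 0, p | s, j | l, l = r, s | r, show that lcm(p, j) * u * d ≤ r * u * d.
Since p | s and s | r, p | r. l = r and j | l, thus j | r. From p | r, lcm(p, j) | r. r > 0, so lcm(p, j) ≤ r. Then lcm(p, j) * u ≤ r * u. Then lcm(p, j) * u * d ≤ r * u * d.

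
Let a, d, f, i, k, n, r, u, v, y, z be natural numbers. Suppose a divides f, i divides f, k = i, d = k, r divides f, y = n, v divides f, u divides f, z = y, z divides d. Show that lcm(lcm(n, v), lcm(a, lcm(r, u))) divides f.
From d = k and k = i, d = i. z divides d, so z divides i. Since i divides f, z divides f. Because z = y, y divides f. Because y = n, n divides f. v divides f, so lcm(n, v) divides f. From r divides f and u divides f, lcm(r, u) divides f. a divides f, so lcm(a, lcm(r, u)) divides f. Since lcm(n, v) divides f, lcm(lcm(n, v), lcm(a, lcm(r, u))) divides f.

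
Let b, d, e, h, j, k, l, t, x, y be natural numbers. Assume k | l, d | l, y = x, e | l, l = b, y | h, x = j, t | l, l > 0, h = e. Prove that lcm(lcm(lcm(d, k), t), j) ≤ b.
d | l and k | l, thus lcm(d, k) | l. Since t | l, lcm(lcm(d, k), t) | l. Because y = x and y | h, x | h. h = e, so x | e. Since x = j, j | e. Since e | l, j | l. lcm(lcm(d, k), t) | l, so lcm(lcm(lcm(d, k), t), j) | l. l > 0, so lcm(lcm(lcm(d, k), t), j) ≤ l. Since l = b, lcm(lcm(lcm(d, k), t), j) ≤ b.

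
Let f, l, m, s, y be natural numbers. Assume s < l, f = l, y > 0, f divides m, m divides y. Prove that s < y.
Because f divides m and m divides y, f divides y. Because f = l, l divides y. y > 0, so l ≤ y. Since s < l, s < y.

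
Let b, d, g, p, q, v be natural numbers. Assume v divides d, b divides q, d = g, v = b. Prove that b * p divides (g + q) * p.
d = g and v divides d, thus v divides g. Since v = b, b divides g. b divides q, so b divides g + q. Then b * p divides (g + q) * p.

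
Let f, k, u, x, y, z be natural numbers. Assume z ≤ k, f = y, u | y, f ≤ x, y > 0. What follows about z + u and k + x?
z + u ≤ k + x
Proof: u | y and y > 0, thus u ≤ y. From f = y and f ≤ x, y ≤ x. u ≤ y, so u ≤ x. z ≤ k, so z + u ≤ k + x.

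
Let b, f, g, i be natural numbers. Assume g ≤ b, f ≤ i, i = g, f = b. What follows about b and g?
b = g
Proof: From f = b and f ≤ i, b ≤ i. Since i = g, b ≤ g. g ≤ b, so b = g.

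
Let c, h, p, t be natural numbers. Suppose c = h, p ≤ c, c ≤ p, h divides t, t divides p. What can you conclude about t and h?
t = h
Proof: Because p ≤ c and c ≤ p, p = c. Since c = h, p = h. Since t divides p, t divides h. h divides t, so t = h.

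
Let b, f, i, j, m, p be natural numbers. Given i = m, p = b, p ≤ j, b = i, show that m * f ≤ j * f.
p = b and b = i, hence p = i. Since i = m, p = m. Because p ≤ j, m ≤ j. Then m * f ≤ j * f.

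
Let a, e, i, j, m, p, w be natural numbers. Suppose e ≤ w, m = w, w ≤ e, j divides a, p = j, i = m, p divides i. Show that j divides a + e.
i = m and m = w, hence i = w. From w ≤ e and e ≤ w, w = e. i = w, so i = e. p = j and p divides i, thus j divides i. Since i = e, j divides e. j divides a, so j divides a + e.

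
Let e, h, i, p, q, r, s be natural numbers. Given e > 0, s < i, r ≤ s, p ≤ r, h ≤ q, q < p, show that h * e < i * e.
q < p and p ≤ r, hence q < r. From r ≤ s and s < i, r < i. q < r, so q < i. h ≤ q, so h < i. Since e > 0, by multiplying by a positive, h * e < i * e.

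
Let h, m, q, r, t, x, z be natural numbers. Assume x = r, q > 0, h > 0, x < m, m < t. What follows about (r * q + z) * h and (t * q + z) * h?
(r * q + z) * h < (t * q + z) * h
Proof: x = r and x < m, so r < m. Since m < t, r < t. Combining with q > 0, by multiplying by a positive, r * q < t * q. Then r * q + z < t * q + z. From h > 0, by multiplying by a positive, (r * q + z) * h < (t * q + z) * h.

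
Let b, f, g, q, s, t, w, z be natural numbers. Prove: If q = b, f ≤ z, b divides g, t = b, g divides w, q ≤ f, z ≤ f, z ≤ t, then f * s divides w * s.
q = b and q ≤ f, so b ≤ f. z ≤ f and f ≤ z, hence z = f. Since z ≤ t, f ≤ t. t = b, so f ≤ b. b ≤ f, so b = f. b divides g and g divides w, hence b divides w. Since b = f, f divides w. Then f * s divides w * s.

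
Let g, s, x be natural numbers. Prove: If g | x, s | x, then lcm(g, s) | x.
g | x and s | x. Because lcm divides any common multiple, lcm(g, s) | x.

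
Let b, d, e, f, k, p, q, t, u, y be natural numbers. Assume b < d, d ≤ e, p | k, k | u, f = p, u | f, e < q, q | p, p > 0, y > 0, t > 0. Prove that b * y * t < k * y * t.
f = p and u | f, so u | p. k | u, so k | p. p | k, so p = k. From q | p and p > 0, q ≤ p. e < q, so e < p. Since p = k, e < k. d ≤ e, so d < k. b < d, so b < k. y > 0, so b * y < k * y. Since t > 0, b * y * t < k * y * t.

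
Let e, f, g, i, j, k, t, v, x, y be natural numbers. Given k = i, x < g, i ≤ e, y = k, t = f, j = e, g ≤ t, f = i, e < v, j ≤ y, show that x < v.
t = f and g ≤ t, therefore g ≤ f. Since x < g, x < f. Since f = i, x < i. y = k and k = i, hence y = i. Because j = e and j ≤ y, e ≤ y. Since y = i, e ≤ i. Since i ≤ e, e = i. e < v, so i < v. x < i, so x < v.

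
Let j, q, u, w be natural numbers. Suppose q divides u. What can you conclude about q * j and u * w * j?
q * j divides u * w * j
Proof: q divides u, hence q divides u * w. Then q * j divides u * w * j.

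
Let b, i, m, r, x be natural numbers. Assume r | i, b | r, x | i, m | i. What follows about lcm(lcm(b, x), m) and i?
lcm(lcm(b, x), m) | i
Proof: b | r and r | i, therefore b | i. x | i, so lcm(b, x) | i. m | i, so lcm(lcm(b, x), m) | i.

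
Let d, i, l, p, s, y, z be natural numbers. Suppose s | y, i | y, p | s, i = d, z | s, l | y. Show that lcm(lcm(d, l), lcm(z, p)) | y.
i = d and i | y, hence d | y. l | y, so lcm(d, l) | y. Since z | s and p | s, lcm(z, p) | s. Since s | y, lcm(z, p) | y. lcm(d, l) | y, so lcm(lcm(d, l), lcm(z, p)) | y.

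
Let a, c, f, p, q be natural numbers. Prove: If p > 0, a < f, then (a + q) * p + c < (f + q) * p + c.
a < f, thus a + q < f + q. p > 0, so (a + q) * p < (f + q) * p. Then (a + q) * p + c < (f + q) * p + c.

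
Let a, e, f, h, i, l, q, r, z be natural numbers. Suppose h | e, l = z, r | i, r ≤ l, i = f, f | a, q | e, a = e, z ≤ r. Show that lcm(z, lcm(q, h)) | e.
l = z and r ≤ l, therefore r ≤ z. Since z ≤ r, r = z. i = f and r | i, therefore r | f. From a = e and f | a, f | e. Since r | f, r | e. Since r = z, z | e. Because q | e and h | e, lcm(q, h) | e. z | e, so lcm(z, lcm(q, h)) | e.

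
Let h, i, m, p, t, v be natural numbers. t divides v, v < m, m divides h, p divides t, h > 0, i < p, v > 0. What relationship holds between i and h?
i < h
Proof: p divides t and t divides v, hence p divides v. v > 0, so p ≤ v. v < m, so p < m. Since i < p, i < m. From m divides h and h > 0, m ≤ h. i < m, so i < h.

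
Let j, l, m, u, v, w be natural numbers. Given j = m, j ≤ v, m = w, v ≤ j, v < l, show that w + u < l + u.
Since j = m and m = w, j = w. v ≤ j and j ≤ v, so v = j. Since v < l, j < l. Since j = w, w < l. Then w + u < l + u.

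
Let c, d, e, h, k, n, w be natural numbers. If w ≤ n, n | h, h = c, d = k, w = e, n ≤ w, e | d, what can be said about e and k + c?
e | k + c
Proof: From d = k and e | d, e | k. n ≤ w and w ≤ n, hence n = w. From w = e, n = e. Since n | h, e | h. Since h = c, e | c. e | k, so e | k + c.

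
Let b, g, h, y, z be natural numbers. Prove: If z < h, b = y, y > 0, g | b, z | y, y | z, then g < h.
From b = y and g | b, g | y. y > 0, so g ≤ y. z | y and y | z, therefore z = y. From z < h, y < h. g ≤ y, so g < h.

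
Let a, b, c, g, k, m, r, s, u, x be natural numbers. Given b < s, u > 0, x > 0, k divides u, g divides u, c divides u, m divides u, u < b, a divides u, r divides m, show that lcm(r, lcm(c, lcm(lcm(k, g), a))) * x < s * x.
r divides m and m divides u, thus r divides u. Because k divides u and g divides u, lcm(k, g) divides u. Since a divides u, lcm(lcm(k, g), a) divides u. c divides u, so lcm(c, lcm(lcm(k, g), a)) divides u. Since r divides u, lcm(r, lcm(c, lcm(lcm(k, g), a))) divides u. Since u > 0, lcm(r, lcm(c, lcm(lcm(k, g), a))) ≤ u. u < b and b < s, hence u < s. Since lcm(r, lcm(c, lcm(lcm(k, g), a))) ≤ u, lcm(r, lcm(c, lcm(lcm(k, g), a))) < s. From x > 0, by multiplying by a positive, lcm(r, lcm(c, lcm(lcm(k, g), a))) * x < s * x.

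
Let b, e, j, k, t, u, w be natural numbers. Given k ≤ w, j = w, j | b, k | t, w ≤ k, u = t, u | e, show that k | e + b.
Because u = t and u | e, t | e. k | t, so k | e. From w ≤ k and k ≤ w, w = k. Because j = w and j | b, w | b. w = k, so k | b. k | e, so k | e + b.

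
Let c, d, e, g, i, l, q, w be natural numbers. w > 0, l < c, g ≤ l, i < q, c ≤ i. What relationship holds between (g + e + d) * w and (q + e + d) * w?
(g + e + d) * w < (q + e + d) * w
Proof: l < c and c ≤ i, hence l < i. Since g ≤ l, g < i. i < q, so g < q. Then g + e < q + e. Then g + e + d < q + e + d. Since w > 0, (g + e + d) * w < (q + e + d) * w.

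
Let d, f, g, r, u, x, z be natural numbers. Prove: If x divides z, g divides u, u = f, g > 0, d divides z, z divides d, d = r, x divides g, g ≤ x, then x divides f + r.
Since x divides g and g > 0, x ≤ g. Since g ≤ x, g = x. u = f and g divides u, thus g divides f. Because g = x, x divides f. z divides d and d divides z, therefore z = d. x divides z, so x divides d. Since d = r, x divides r. x divides f, so x divides f + r.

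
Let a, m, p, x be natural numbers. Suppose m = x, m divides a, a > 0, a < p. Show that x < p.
m divides a and a > 0, so m ≤ a. a < p, so m < p. Since m = x, x < p.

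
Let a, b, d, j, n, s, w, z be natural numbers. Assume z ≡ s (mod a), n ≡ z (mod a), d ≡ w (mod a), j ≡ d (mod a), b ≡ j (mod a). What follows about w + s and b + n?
w + s ≡ b + n (mod a)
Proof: b ≡ j (mod a) and j ≡ d (mod a), therefore b ≡ d (mod a). Since d ≡ w (mod a), b ≡ w (mod a). From n ≡ z (mod a) and z ≡ s (mod a), n ≡ s (mod a). Because b ≡ w (mod a), by adding congruences, b + n ≡ w + s (mod a). Then w + s ≡ b + n (mod a).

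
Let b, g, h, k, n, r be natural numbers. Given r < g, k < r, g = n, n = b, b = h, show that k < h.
Since g = n and n = b, g = b. Since k < r and r < g, k < g. Since g = b, k < b. Since b = h, k < h.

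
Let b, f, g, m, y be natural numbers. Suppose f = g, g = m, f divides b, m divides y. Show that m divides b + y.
From f = g and f divides b, g divides b. Because g = m, m divides b. m divides y, so m divides b + y.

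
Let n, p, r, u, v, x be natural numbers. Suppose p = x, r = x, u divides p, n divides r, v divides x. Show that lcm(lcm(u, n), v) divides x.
Because p = x and u divides p, u divides x. Since r = x and n divides r, n divides x. u divides x, so lcm(u, n) divides x. v divides x, so lcm(lcm(u, n), v) divides x.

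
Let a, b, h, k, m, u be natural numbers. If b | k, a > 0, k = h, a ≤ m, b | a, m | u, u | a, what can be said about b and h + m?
b | h + m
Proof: From k = h and b | k, b | h. Since m | u and u | a, m | a. Since a > 0, m ≤ a. Since a ≤ m, a = m. b | a, so b | m. b | h, so b | h + m.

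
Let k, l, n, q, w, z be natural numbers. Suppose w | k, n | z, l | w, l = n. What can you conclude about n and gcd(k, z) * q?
n | gcd(k, z) * q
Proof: l | w and w | k, thus l | k. l = n, so n | k. Since n | z, n | gcd(k, z). Then n | gcd(k, z) * q.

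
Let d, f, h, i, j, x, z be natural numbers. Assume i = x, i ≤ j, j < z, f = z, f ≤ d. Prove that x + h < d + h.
i = x and i ≤ j, so x ≤ j. Because j < z, x < z. f = z and f ≤ d, so z ≤ d. From x < z, x < d. Then x + h < d + h.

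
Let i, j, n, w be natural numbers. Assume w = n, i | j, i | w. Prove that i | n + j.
Because w = n and i | w, i | n. Since i | j, i | n + j.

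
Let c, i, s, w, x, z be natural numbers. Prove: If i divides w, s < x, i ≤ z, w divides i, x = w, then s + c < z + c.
Because x = w and s < x, s < w. Since i divides w and w divides i, i = w. Since i ≤ z, w ≤ z. s < w, so s < z. Then s + c < z + c.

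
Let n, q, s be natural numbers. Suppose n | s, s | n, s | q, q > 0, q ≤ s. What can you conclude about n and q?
n = q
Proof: n | s and s | n, so n = s. s | q and q > 0, therefore s ≤ q. q ≤ s, so s = q. Because n = s, n = q.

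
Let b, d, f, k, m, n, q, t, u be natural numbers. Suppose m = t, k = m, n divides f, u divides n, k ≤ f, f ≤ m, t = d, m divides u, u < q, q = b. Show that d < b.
Because k = m and k ≤ f, m ≤ f. Since f ≤ m, f = m. Because u divides n and n divides f, u divides f. f = m, so u divides m. m divides u, so u = m. Since m = t, u = t. Because t = d, u = d. q = b and u < q, therefore u < b. Because u = d, d < b.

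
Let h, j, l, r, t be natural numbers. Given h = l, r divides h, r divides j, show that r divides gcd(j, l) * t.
Since h = l and r divides h, r divides l. Since r divides j, r divides gcd(j, l). Then r divides gcd(j, l) * t.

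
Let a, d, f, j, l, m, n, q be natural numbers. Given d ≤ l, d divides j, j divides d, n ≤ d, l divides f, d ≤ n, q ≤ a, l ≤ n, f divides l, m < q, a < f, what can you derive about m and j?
m < j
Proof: f divides l and l divides f, hence f = l. Because n ≤ d and d ≤ n, n = d. l ≤ n, so l ≤ d. Since d ≤ l, l = d. f = l, so f = d. Because d divides j and j divides d, d = j. Since f = d, f = j. Because q ≤ a and a < f, q < f. f = j, so q < j. Since m < q, m < j.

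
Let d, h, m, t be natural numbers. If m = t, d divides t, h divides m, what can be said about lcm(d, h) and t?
lcm(d, h) divides t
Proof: m = t and h divides m, hence h divides t. Since d divides t, lcm(d, h) divides t.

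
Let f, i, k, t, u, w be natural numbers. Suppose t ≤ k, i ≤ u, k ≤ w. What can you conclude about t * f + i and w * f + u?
t * f + i ≤ w * f + u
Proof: t ≤ k and k ≤ w, so t ≤ w. By multiplying by a non-negative, t * f ≤ w * f. Because i ≤ u, t * f + i ≤ w * f + u.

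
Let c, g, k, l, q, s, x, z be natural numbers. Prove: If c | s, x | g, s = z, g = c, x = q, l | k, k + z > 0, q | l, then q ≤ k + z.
q | l and l | k, so q | k. From g = c and x | g, x | c. From x = q, q | c. Since c | s, q | s. Because s = z, q | z. q | k, so q | k + z. k + z > 0, so q ≤ k + z.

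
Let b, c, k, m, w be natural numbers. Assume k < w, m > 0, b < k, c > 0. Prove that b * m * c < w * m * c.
From b < k and k < w, b < w. Since m > 0, b * m < w * m. Since c > 0, b * m * c < w * m * c.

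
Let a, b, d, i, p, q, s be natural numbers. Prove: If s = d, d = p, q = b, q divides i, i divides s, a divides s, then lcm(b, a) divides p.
Because s = d and d = p, s = p. q = b and q divides i, thus b divides i. i divides s, so b divides s. a divides s, so lcm(b, a) divides s. Since s = p, lcm(b, a) divides p.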